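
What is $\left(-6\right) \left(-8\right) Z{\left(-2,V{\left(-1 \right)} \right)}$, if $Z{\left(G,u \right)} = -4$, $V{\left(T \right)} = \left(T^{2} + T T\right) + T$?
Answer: $-192$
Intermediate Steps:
$V{\left(T \right)} = T + 2 T^{2}$ ($V{\left(T \right)} = \left(T^{2} + T^{2}\right) + T = 2 T^{2} + T = T + 2 T^{2}$)
$\left(-6\right) \left(-8\right) Z{\left(-2,V{\left(-1 \right)} \right)} = \left(-6\right) \left(-8\right) \left(-4\right) = 48 \left(-4\right) = -192$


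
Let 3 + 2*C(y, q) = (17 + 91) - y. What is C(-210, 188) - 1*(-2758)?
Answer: 5831/2 ≈ 2915.5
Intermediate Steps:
C(y, q) = 105/2 - y/2 (C(y, q) = -3/2 + ((17 + 91) - y)/2 = -3/2 + (108 - y)/2 = -3/2 + (54 - y/2) = 105/2 - y/2)
C(-210, 188) - 1*(-2758) = (105/2 - ½*(-210)) - 1*(-2758) = (105/2 + 105) + 2758 = 315/2 + 2758 = 5831/2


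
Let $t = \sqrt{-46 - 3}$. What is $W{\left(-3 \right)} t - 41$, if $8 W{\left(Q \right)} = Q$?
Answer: $-41 - \frac{21 i}{8} \approx -41.0 - 2.625 i$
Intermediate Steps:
$W{\left(Q \right)} = \frac{Q}{8}$
$t = 7 i$ ($t = \sqrt{-49} = 7 i \approx 7.0 i$)
$W{\left(-3 \right)} t - 41 = \frac{1}{8} \left(-3\right) 7 i - 41 = - \frac{3 \cdot 7 i}{8} - 41 = - \frac{21 i}{8} - 41 = -41 - \frac{21 i}{8}$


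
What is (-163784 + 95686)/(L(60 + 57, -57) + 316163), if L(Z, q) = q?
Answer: -34049/158053 ≈ -0.21543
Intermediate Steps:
(-163784 + 95686)/(L(60 + 57, -57) + 316163) = (-163784 + 95686)/(-57 + 316163) = -68098/316106 = -68098*1/316106 = -34049/158053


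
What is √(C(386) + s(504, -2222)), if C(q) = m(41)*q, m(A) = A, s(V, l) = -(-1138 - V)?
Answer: 2*√4367 ≈ 132.17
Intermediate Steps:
s(V, l) = 1138 + V
C(q) = 41*q
√(C(386) + s(504, -2222)) = √(41*386 + (1138 + 504)) = √(15826 + 1642) = √17468 = 2*√4367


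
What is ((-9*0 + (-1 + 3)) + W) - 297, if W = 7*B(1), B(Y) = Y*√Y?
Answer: -288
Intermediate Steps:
B(Y) = Y^(3/2)
W = 7 (W = 7*1^(3/2) = 7*1 = 7)
((-9*0 + (-1 + 3)) + W) - 297 = ((-9*0 + (-1 + 3)) + 7) - 297 = ((0 + 2) + 7) - 297 = (2 + 7) - 297 = 9 - 297 = -288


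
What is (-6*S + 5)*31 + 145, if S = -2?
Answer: 672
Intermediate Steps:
(-6*S + 5)*31 + 145 = (-6*(-2) + 5)*31 + 145 = (12 + 5)*31 + 145 = 17*31 + 145 = 527 + 145 = 672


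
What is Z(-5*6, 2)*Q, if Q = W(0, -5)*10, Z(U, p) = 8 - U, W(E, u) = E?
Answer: 0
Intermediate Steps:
Q = 0 (Q = 0*10 = 0)
Z(-5*6, 2)*Q = (8 - (-5)*6)*0 = (8 - 1*(-30))*0 = (8 + 30)*0 = 38*0 = 0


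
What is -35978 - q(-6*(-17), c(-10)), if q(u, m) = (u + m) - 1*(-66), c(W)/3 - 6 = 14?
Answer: -36206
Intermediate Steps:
c(W) = 60 (c(W) = 18 + 3*14 = 18 + 42 = 60)
q(u, m) = 66 + m + u (q(u, m) = (m + u) + 66 = 66 + m + u)
-35978 - q(-6*(-17), c(-10)) = -35978 - (66 + 60 - 6*(-17)) = -35978 - (66 + 60 + 102) = -35978 - 1*228 = -35978 - 228 = -36206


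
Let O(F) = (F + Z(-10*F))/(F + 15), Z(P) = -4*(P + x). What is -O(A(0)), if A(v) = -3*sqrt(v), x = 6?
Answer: 8/5 ≈ 1.6000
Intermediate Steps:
Z(P) = -24 - 4*P (Z(P) = -4*(P + 6) = -4*(6 + P) = -24 - 4*P)
O(F) = (-24 + 41*F)/(15 + F) (O(F) = (F + (-24 - (-40)*F))/(F + 15) = (F + (-24 + 40*F))/(15 + F) = (-24 + 41*F)/(15 + F))
-O(A(0)) = -(-24 + 41*(-3*sqrt(0)))/(15 - 3*sqrt(0)) = -(-24 + 41*(-3*0))/(15 - 3*0) = -(-24 + 41*0)/(15 + 0) = -(-24 + 0)/15 = -(-24)/15 = -1*(-8/5) = 8/5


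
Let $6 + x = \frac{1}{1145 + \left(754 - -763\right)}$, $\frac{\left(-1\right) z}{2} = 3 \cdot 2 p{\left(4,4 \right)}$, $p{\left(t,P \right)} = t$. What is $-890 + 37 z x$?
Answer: $\frac{12997658}{1331} \approx 9765.3$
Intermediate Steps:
$z = -48$ ($z = - 2 \cdot 3 \cdot 2 \cdot 4 = - 2 \cdot 6 \cdot 4 = \left(-2\right) 24 = -48$)
$x = - \frac{15971}{2662}$ ($x = -6 + \frac{1}{1145 + \left(754 - -763\right)} = -6 + \frac{1}{1145 + \left(754 + 763\right)} = -6 + \frac{1}{1145 + 1517} = -6 + \frac{1}{2662} = - \frac{15971}{2662} \approx -5.9996$)
$-890 + 37 z x = -890 + 37 \left(-48\right) \left(- \frac{15971}{2662}\right) = -890 - - \frac{14182248}{1331} = -890 + \frac{14182248}{1331} = \frac{12997658}{1331}$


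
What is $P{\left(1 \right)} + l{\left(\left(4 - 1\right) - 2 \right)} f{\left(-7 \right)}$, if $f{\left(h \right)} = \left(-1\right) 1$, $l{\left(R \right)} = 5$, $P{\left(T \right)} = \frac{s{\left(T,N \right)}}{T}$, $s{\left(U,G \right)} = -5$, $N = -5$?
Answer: $-10$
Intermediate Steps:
$P{\left(T \right)} = - \frac{5}{T}$
$f{\left(h \right)} = -1$
$P{\left(1 \right)} + l{\left(\left(4 - 1\right) - 2 \right)} f{\left(-7 \right)} = - \frac{5}{1} + 5 \left(-1\right) = \left(-5\right) 1 - 5 = -5 - 5 = -10$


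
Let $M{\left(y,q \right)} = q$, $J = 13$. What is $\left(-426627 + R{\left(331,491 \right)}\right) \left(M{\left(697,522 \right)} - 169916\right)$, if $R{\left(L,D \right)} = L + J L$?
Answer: $71483082242$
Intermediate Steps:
$R{\left(L,D \right)} = 14 L$ ($R{\left(L,D \right)} = L + 13 L = 14 L$)
$\left(-426627 + R{\left(331,491 \right)}\right) \left(M{\left(697,522 \right)} - 169916\right) = \left(-426627 + 14 \cdot 331\right) \left(522 - 169916\right) = \left(-426627 + 4634\right) \left(-169394\right) = \left(-421993\right) \left(-169394\right) = 71483082242$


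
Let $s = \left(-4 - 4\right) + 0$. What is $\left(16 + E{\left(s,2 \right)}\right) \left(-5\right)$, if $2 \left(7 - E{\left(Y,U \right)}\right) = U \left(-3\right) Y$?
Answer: $5$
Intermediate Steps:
$s = -8$ ($s = -8 + 0 = -8$)
$E{\left(Y,U \right)} = 7 + \frac{3 U Y}{2}$ ($E{\left(Y,U \right)} = 7 - \frac{U \left(-3\right) Y}{2} = 7 - \frac{- 3 U Y}{2} = 7 - \frac{\left(-3\right) U Y}{2} = 7 + \frac{3 U Y}{2}$)
$\left(16 + E{\left(s,2 \right)}\right) \left(-5\right) = \left(16 + \left(7 + \frac{3}{2} \cdot 2 \left(-8\right)\right)\right) \left(-5\right) = \left(16 + \left(7 - 24\right)\right) \left(-5\right) = \left(16 - 17\right) \left(-5\right) = \left(-1\right) \left(-5\right) = 5$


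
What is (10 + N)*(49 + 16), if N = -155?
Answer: -9425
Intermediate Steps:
(10 + N)*(49 + 16) = (10 - 155)*(49 + 16) = -145*65 = -9425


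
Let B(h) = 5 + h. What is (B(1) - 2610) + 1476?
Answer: -1128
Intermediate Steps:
(B(1) - 2610) + 1476 = ((5 + 1) - 2610) + 1476 = (6 - 2610) + 1476 = -2604 + 1476 = -1128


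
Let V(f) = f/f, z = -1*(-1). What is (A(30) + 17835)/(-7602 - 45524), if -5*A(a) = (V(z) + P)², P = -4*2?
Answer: -44563/132815 ≈ -0.33553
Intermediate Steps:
z = 1
V(f) = 1
P = -8
A(a) = -49/5 (A(a) = -(1 - 8)²/5 = -⅕*(-7)² = -⅕*49 = -49/5)
(A(30) + 17835)/(-7602 - 45524) = (-49/5 + 17835)/(-7602 - 45524) = (89126/5)/(-53126) = (89126/5)*(-1/53126) = -44563/132815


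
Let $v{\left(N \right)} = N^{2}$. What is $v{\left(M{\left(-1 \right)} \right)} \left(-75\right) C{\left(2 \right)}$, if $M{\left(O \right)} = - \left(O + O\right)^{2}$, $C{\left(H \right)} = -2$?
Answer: $2400$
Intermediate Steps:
$M{\left(O \right)} = - 4 O^{2}$ ($M{\left(O \right)} = - \left(2 O\right)^{2} = - 4 O^{2}$)
$v{\left(M{\left(-1 \right)} \right)} \left(-75\right) C{\left(2 \right)} = \left(- 4 \left(-1\right)^{2}\right)^{2} \left(-75\right) \left(-2\right) = \left(\left(-4\right) 1\right)^{2} \left(-75\right) \left(-2\right) = \left(-4\right)^{2} \left(-75\right) \left(-2\right) = 16 \left(-75\right) \left(-2\right) = \left(-1200\right) \left(-2\right) = 2400$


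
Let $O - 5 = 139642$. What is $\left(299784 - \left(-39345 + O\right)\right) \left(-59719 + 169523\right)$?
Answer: $21903921528$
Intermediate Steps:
$O = 139647$ ($O = 5 + 139642 = 139647$)
$\left(299784 - \left(-39345 + O\right)\right) \left(-59719 + 169523\right) = \left(299784 + \left(39345 - 139647\right)\right) \left(-59719 + 169523\right) = \left(299784 + \left(39345 - 139647\right)\right) 109804 = \left(299784 - 100302\right) 109804 = 199482 \cdot 109804 = 21903921528$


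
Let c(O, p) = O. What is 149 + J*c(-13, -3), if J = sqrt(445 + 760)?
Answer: 149 - 13*sqrt(1205) ≈ -302.27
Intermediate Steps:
J = sqrt(1205) ≈ 34.713
149 + J*c(-13, -3) = 149 + sqrt(1205)*(-13) = 149 - 13*sqrt(1205)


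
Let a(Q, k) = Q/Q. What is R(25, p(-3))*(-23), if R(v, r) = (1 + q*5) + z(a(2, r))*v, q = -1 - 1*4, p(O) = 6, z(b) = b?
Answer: -23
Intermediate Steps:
a(Q, k) = 1
q = -5 (q = -1 - 4 = -5)
R(v, r) = -24 + v (R(v, r) = (1 - 5*5) + 1*v = (1 - 25) + v = -24 + v)
R(25, p(-3))*(-23) = (-24 + 25)*(-23) = 1*(-23) = -23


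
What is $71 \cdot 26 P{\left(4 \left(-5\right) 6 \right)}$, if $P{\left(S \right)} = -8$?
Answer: $-14768$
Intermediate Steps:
$71 \cdot 26 P{\left(4 \left(-5\right) 6 \right)} = 71 \cdot 26 \left(-8\right) = 1846 \left(-8\right) = -14768$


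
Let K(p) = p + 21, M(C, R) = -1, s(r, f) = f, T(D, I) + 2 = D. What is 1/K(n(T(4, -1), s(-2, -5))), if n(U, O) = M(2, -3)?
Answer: 1/20 ≈ 0.050000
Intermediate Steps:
T(D, I) = -2 + D
n(U, O) = -1
K(p) = 21 + p
1/K(n(T(4, -1), s(-2, -5))) = 1/(21 - 1) = 1/20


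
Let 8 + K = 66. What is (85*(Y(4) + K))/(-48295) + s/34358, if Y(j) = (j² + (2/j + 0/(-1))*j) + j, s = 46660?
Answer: 201981030/165931961 ≈ 1.2173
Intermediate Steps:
K = 58 (K = -8 + 66 = 58)
Y(j) = 2 + j + j² (Y(j) = (j² + (2/j + 0*(-1))*j) + j = (j² + (2/j + 0)*j) + j = (j² + (2/j)*j) + j = (j² + 2) + j = (2 + j²) + j = 2 + j + j²)
(85*(Y(4) + K))/(-48295) + s/34358 = (85*((2 + 4 + 4²) + 58))/(-48295) + 46660/34358 = (85*((2 + 4 + 16) + 58))*(-1/48295) + 46660*(1/34358) = (85*(22 + 58))*(-1/48295) + 23330/17179 = (85*80)*(-1/48295) + 23330/17179 = 6800*(-1/48295) + 23330/17179 = -1360/9659 + 23330/17179 = 201981030/165931961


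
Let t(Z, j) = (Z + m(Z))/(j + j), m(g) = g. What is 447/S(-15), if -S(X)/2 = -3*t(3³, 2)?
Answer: 149/27 ≈ 5.5185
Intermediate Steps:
t(Z, j) = Z/j (t(Z, j) = (Z + Z)/(j + j) = (2*Z)/((2*j)) = (2*Z)*(1/(2*j)) = Z/j)
S(X) = 81 (S(X) = -(-6)*3³/2 = -(-6)*27*(½) = -(-6)*27/2 = -2*(-81/2) = 81)
447/S(-15) = 447/81 = 447*(1/81) = 149/27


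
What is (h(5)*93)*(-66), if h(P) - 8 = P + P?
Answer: -110484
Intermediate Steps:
h(P) = 8 + 2*P (h(P) = 8 + (P + P) = 8 + 2*P)
(h(5)*93)*(-66) = ((8 + 2*5)*93)*(-66) = ((8 + 10)*93)*(-66) = (18*93)*(-66) = 1674*(-66) = -110484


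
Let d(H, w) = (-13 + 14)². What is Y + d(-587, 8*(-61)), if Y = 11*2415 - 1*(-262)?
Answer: 26828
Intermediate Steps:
d(H, w) = 1 (d(H, w) = 1² = 1)
Y = 26827 (Y = 26565 + 262 = 26827)
Y + d(-587, 8*(-61)) = 26827 + 1 = 26828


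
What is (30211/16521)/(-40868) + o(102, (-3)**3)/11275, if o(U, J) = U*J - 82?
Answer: -1915151755633/7612657070700 ≈ -0.25157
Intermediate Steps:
o(U, J) = -82 + J*U (o(U, J) = J*U - 82 = -82 + J*U)
(30211/16521)/(-40868) + o(102, (-3)**3)/11275 = (30211/16521)/(-40868) + (-82 + (-3)**3*102)/11275 = (30211*(1/16521))*(-1/40868) + (-82 - 27*102)*(1/11275) = (30211/16521)*(-1/40868) + (-82 - 2754)*(1/11275) = -30211/675180228 - 2836*1/11275 = -30211/675180228 - 2836/11275 = -1915151755633/7612657070700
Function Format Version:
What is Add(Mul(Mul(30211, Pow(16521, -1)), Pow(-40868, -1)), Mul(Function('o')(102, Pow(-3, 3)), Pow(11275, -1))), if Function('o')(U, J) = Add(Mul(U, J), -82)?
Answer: Rational(-1915151755633, 7612657070700) ≈ -0.25157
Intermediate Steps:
Function('o')(U, J) = Add(-82, Mul(J, U)) (Function('o')(U, J) = Add(Mul(J, U), -82) = Add(-82, Mul(J, U)))
Add(Mul(Mul(30211, Pow(16521, -1)), Pow(-40868, -1)), Mul(Function('o')(102, Pow(-3, 3)), Pow(11275, -1))) = Add(Mul(Mul(30211, Pow(16521, -1)), Pow(-40868, -1)), Mul(Add(-82, Mul(Pow(-3, 3), 102)), Pow(11275, -1))) = Add(Mul(Mul(30211, Rational(1, 16521)), Rational(-1, 40868)), Mul(Add(-82, Mul(-27, 102)), Rational(1, 11275))) = Add(Mul(Rational(30211, 16521), Rational(-1, 40868)), Mul(Add(-82, -2754), Rational(1, 11275))) = Add(Rational(-30211, 675180228), Mul(-2836, Rational(1, 11275))) = Add(Rational(-30211, 675180228), Rational(-2836, 11275)) = Rational(-1915151755633, 7612657070700)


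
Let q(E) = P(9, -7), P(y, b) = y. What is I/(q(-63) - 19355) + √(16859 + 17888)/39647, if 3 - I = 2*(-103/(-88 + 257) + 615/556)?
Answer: -94279/908913772 + √34747/39647 ≈ 0.0045979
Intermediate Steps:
q(E) = 9
I = 94279/46982 (I = 3 - 2*(-103/(-88 + 257) + 615/556) = 3 - 2*(-103/169 + 615*(1/556)) = 3 - 2*(-103*1/169 + 615/556) = 3 - 2*(-103/169 + 615/556) = 3 - 2*46667/93964 = 3 - 1*46667/46982 = 3 - 46667/46982 = 94279/46982 ≈ 2.0067)
I/(q(-63) - 19355) + √(16859 + 17888)/39647 = 94279/(46982*(9 - 19355)) + √(16859 + 17888)/39647 = (94279/46982)/(-19346) + √34747*(1/39647) = (94279/46982)*(-1/19346) + √34747/39647 = -94279/908913772 + √34747/39647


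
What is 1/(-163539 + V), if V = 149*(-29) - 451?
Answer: -1/168311 ≈ -5.9414e-6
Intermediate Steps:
V = -4772 (V = -4321 - 451 = -4772)
1/(-163539 + V) = 1/(-163539 - 4772) = 1/(-168311) = -1/168311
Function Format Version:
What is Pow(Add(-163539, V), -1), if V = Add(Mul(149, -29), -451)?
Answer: Rational(-1, 168311) ≈ -5.9414e-6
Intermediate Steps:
V = -4772 (V = Add(-4321, -451) = -4772)
Pow(Add(-163539, V), -1) = Pow(Add(-163539, -4772), -1) = Pow(-168311, -1) = Rational(-1, 168311)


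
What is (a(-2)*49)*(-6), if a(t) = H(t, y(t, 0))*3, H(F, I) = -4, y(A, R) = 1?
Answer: 3528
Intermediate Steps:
a(t) = -12 (a(t) = -4*3 = -12)
(a(-2)*49)*(-6) = -12*49*(-6) = -588*(-6) = 3528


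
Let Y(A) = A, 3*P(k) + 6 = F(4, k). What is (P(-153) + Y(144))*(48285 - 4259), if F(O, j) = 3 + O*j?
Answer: -2685586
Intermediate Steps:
P(k) = -1 + 4*k/3 (P(k) = -2 + (3 + 4*k)/3 = -2 + (1 + 4*k/3) = -1 + 4*k/3)
(P(-153) + Y(144))*(48285 - 4259) = ((-1 + (4/3)*(-153)) + 144)*(48285 - 4259) = ((-1 - 204) + 144)*44026 = (-205 + 144)*44026 = -61*44026 = -2685586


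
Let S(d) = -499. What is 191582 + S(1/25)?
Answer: 191083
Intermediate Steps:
191582 + S(1/25) = 191582 - 499 = 191083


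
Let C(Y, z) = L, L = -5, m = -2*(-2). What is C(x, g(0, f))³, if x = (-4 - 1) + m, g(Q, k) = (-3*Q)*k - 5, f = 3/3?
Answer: -125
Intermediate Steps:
m = 4
f = 1 (f = 3*(⅓) = 1)
g(Q, k) = -5 - 3*Q*k (g(Q, k) = -3*Q*k - 5 = -5 - 3*Q*k)
x = -1 (x = (-4 - 1) + 4 = -5 + 4 = -1)
C(Y, z) = -5
C(x, g(0, f))³ = (-5)³ = -125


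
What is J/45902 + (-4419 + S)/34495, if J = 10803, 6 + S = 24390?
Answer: 257816583/316677898 ≈ 0.81413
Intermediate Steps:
S = 24384 (S = -6 + 24390 = 24384)
J/45902 + (-4419 + S)/34495 = 10803/45902 + (-4419 + 24384)/34495 = 10803*(1/45902) + 19965*(1/34495) = 10803/45902 + 3993/6899 = 257816583/316677898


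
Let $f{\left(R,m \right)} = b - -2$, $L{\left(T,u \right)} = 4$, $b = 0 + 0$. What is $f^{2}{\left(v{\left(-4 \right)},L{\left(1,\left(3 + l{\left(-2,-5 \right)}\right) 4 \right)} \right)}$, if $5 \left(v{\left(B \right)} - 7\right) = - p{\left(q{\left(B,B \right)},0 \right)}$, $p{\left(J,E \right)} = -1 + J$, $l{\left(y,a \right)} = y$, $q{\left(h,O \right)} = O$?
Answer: $4$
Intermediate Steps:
$b = 0$
$v{\left(B \right)} = \frac{36}{5} - \frac{B}{5}$ ($v{\left(B \right)} = 7 + \frac{\left(-1\right) \left(-1 + B\right)}{5} = 7 + \frac{1 - B}{5} = 7 - \left(- \frac{1}{5} + \frac{B}{5}\right) = \frac{36}{5} - \frac{B}{5}$)
$f{\left(R,m \right)} = 2$ ($f{\left(R,m \right)} = 0 - -2 = 0 + 2 = 2$)
$f^{2}{\left(v{\left(-4 \right)},L{\left(1,\left(3 + l{\left(-2,-5 \right)}\right) 4 \right)} \right)} = 2^{2} = 4$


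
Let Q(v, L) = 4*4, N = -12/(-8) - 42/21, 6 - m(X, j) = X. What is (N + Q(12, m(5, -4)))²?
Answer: 961/4 ≈ 240.25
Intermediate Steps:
m(X, j) = 6 - X
N = -½ (N = -12*(-⅛) - 42*1/21 = 3/2 - 2 = -½ ≈ -0.50000)
Q(v, L) = 16
(N + Q(12, m(5, -4)))² = (-½ + 16)² = (31/2)² = 961/4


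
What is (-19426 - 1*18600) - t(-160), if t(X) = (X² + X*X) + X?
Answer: -89066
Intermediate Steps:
t(X) = X + 2*X² (t(X) = (X² + X²) + X = 2*X² + X = X + 2*X²)
(-19426 - 1*18600) - t(-160) = (-19426 - 1*18600) - (-160)*(1 + 2*(-160)) = (-19426 - 18600) - (-160)*(1 - 320) = -38026 - (-160)*(-319) = -38026 - 1*51040 = -38026 - 51040 = -89066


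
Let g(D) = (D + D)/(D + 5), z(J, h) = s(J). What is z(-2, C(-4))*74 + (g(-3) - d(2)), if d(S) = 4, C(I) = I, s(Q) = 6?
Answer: 437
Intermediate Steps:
z(J, h) = 6
g(D) = 2*D/(5 + D) (g(D) = (2*D)/(5 + D) = 2*D/(5 + D))
z(-2, C(-4))*74 + (g(-3) - d(2)) = 6*74 + (2*(-3)/(5 - 3) - 1*4) = 444 + (2*(-3)/2 - 4) = 444 + (2*(-3)*(1/2) - 4) = 444 + (-3 - 4) = 444 - 7 = 437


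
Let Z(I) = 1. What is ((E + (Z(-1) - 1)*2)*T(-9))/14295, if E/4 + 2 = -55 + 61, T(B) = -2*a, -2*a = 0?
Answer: 0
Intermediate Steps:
a = 0 (a = -½*0 = 0)
T(B) = 0 (T(B) = -2*0 = 0)
E = 16 (E = -8 + 4*(-55 + 61) = -8 + 4*6 = -8 + 24 = 16)
((E + (Z(-1) - 1)*2)*T(-9))/14295 = ((16 + (1 - 1)*2)*0)/14295 = ((16 + 0*2)*0)*(1/14295) = ((16 + 0)*0)*(1/14295) = (16*0)*(1/14295) = 0*(1/14295) = 0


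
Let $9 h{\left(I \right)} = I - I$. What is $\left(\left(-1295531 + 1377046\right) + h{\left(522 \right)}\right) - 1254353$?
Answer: $-1172838$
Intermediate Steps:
$h{\left(I \right)} = 0$ ($h{\left(I \right)} = \frac{I - I}{9} = \frac{1}{9} \cdot 0 = 0$)
$\left(\left(-1295531 + 1377046\right) + h{\left(522 \right)}\right) - 1254353 = \left(\left(-1295531 + 1377046\right) + 0\right) - 1254353 = \left(81515 + 0\right) - 1254353 = 81515 - 1254353 = -1172838$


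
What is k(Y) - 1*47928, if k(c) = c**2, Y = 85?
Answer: -40703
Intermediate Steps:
k(Y) - 1*47928 = 85**2 - 1*47928 = 7225 - 47928 = -40703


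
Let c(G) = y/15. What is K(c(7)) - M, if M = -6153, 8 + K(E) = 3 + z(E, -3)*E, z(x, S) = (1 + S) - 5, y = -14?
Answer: 92318/15 ≈ 6154.5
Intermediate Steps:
z(x, S) = -4 + S
c(G) = -14/15
K(E) = -5 - 7*E (K(E) = -8 + (3 + (-4 - 3)*E) = -8 + (3 - 7*E) = -5 - 7*E)
K(c(7)) - M = (-5 - 7*(-14/15)) - 1*(-6153) = (-5 + 98/15) + 6153 = 23/15 + 6153 = 92318/15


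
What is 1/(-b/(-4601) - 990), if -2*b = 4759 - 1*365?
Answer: -4601/4557187 ≈ -0.0010096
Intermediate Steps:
b = -2197 (b = -(4759 - 1*365)/2 = -(4759 - 365)/2 = -½*4394 = -2197)
1/(-b/(-4601) - 990) = 1/(-(-2197)/(-4601) - 990) = 1/(-(-2197)*(-1)/4601 - 990) = 1/(-1*2197/4601 - 990) = 1/(-2197/4601 - 990) = 1/(-4557187/4601) = -4601/4557187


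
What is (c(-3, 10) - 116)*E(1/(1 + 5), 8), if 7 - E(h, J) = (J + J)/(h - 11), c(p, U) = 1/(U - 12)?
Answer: -128383/130 ≈ -987.56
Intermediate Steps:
c(p, U) = 1/(-12 + U)
E(h, J) = 7 - 2*J/(-11 + h) (E(h, J) = 7 - (J + J)/(h - 11) = 7 - 2*J/(-11 + h))
(c(-3, 10) - 116)*E(1/(1 + 5), 8) = (1/(-12 + 10) - 116)*((-77 - 2*8 + 7/(1 + 5))/(-11 + 1/(1 + 5))) = (1/(-2) - 116)*((-77 - 16 + 7/6)/(-11 + 1/6)) = (-½ - 116)*((-77 - 16 + 7*(⅙))/(-11 + ⅙)) = -233*(-77 - 16 + 7/6)/(2*(-65/6)) = -(-699)*(-551)/(65*6) = -233/2*551/65 = -128383/130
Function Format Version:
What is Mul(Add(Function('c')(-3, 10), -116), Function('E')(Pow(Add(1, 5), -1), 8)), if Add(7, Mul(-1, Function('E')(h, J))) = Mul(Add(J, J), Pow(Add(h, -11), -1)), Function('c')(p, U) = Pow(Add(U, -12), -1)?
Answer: Rational(-128383, 130) ≈ -987.56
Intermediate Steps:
Function('c')(p, U) = Pow(Add(-12, U), -1)
Function('E')(h, J) = Add(7, Mul(-2, J, Pow(Add(-11, h), -1))) (Function('E')(h, J) = Add(7, Mul(-1, Mul(Add(J, J), Pow(Add(h, -11), -1)))) = Add(7, Mul(-1, Mul(Mul(2, J), Pow(Add(-11, h), -1)))) = Add(7, Mul(-1, Mul(2, J, Pow(Add(-11, h), -1)))) = Add(7, Mul(-2, J, Pow(Add(-11, h), -1))))
Mul(Add(Function('c')(-3, 10), -116), Function('E')(Pow(Add(1, 5), -1), 8)) = Mul(Add(Pow(Add(-12, 10), -1), -116), Mul(Pow(Add(-11, Pow(Add(1, 5), -1)), -1), Add(-77, Mul(-2, 8), Mul(7, Pow(Add(1, 5), -1))))) = Mul(Add(Pow(-2, -1), -116), Mul(Pow(Add(-11, Pow(6, -1)), -1), Add(-77, -16, Mul(7, Pow(6, -1))))) = Mul(Add(Rational(-1, 2), -116), Mul(Pow(Add(-11, Rational(1, 6)), -1), Add(-77, -16, Mul(7, Rational(1, 6))))) = Mul(Rational(-233, 2), Mul(Pow(Rational(-65, 6), -1), Add(-77, -16, Rational(7, 6)))) = Mul(Rational(-233, 2), Mul(Rational(-6, 65), Rational(-551, 6))) = Mul(Rational(-233, 2), Rational(551, 65)) = Rational(-128383, 130)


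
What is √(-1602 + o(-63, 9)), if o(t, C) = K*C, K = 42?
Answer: 6*I*√34 ≈ 34.986*I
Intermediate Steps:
o(t, C) = 42*C
√(-1602 + o(-63, 9)) = √(-1602 + 42*9) = √(-1602 + 378) = √(-1224) = 6*I*√34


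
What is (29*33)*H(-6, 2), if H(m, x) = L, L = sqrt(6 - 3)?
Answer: 957*sqrt(3) ≈ 1657.6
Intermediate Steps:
L = sqrt(3) ≈ 1.7320
H(m, x) = sqrt(3)
(29*33)*H(-6, 2) = (29*33)*sqrt(3) = 957*sqrt(3)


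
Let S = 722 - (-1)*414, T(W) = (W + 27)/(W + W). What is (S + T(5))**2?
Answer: 32444416/25 ≈ 1.2978e+6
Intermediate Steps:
T(W) = (27 + W)/(2*W) (T(W) = (27 + W)/((2*W)) = (27 + W)*(1/(2*W)) = (27 + W)/(2*W))
S = 1136 (S = 722 - 1*(-414) = 722 + 414 = 1136)
(S + T(5))**2 = (1136 + (1/2)*(27 + 5)/5)**2 = (1136 + (1/2)*(1/5)*32)**2 = (1136 + 16/5)**2 = (5696/5)**2 = 32444416/25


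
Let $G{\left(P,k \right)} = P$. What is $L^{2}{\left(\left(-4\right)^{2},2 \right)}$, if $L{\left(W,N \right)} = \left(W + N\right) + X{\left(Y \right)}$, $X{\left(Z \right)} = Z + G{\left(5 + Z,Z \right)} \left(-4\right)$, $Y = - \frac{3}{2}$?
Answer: $\frac{25}{4} \approx 6.25$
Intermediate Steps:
$Y = - \frac{3}{2} \approx -1.5$
$X{\left(Z \right)} = -20 - 3 Z$ ($X{\left(Z \right)} = Z + \left(5 + Z\right) \left(-4\right) = Z - \left(20 + 4 Z\right) = -20 - 3 Z$)
$L{\left(W,N \right)} = - \frac{31}{2} + N + W$ ($L{\left(W,N \right)} = \left(W + N\right) - \frac{31}{2} = \left(N + W\right) + \left(-20 + \frac{9}{2}\right) = \left(N + W\right) - \frac{31}{2} = - \frac{31}{2} + N + W$)
$L^{2}{\left(\left(-4\right)^{2},2 \right)} = \left(- \frac{31}{2} + 2 + \left(-4\right)^{2}\right)^{2} = \left(- \frac{31}{2} + 2 + 16\right)^{2} = \left(\frac{5}{2}\right)^{2} = \frac{25}{4}$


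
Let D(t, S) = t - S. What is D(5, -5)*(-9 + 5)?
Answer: -40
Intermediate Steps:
D(5, -5)*(-9 + 5) = (5 - 1*(-5))*(-9 + 5) = (5 + 5)*(-4) = 10*(-4) = -40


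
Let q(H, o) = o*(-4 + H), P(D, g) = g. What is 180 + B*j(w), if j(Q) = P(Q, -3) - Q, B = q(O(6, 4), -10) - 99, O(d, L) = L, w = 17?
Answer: 2160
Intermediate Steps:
B = -99 (B = -10*(-4 + 4) - 99 = -10*0 - 99 = 0 - 99 = -99)
j(Q) = -3 - Q
180 + B*j(w) = 180 - 99*(-3 - 1*17) = 180 - 99*(-3 - 17) = 180 - 99*(-20) = 180 + 1980 = 2160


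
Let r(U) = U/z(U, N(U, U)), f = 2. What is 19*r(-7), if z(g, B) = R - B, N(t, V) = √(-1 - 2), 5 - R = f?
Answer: -133/4 - 133*I*√3/12 ≈ -33.25 - 19.197*I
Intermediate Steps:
R = 3 (R = 5 - 1*2 = 5 - 2 = 3)
N(t, V) = I*√3 (N(t, V) = √(-3) = I*√3)
z(g, B) = 3 - B
r(U) = U/(3 - I*√3)
19*r(-7) = 19*((¼)*(-7) + (1/12)*I*(-7)*√3) = 19*(-7/4 - 7*I*√3/12) = -133/4 - 133*I*√3/12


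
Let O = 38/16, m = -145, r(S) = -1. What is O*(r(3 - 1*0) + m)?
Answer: -1387/4 ≈ -346.75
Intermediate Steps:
O = 19/8 (O = 38*(1/16) = 19/8 ≈ 2.3750)
O*(r(3 - 1*0) + m) = 19*(-1 - 145)/8 = (19/8)*(-146) = -1387/4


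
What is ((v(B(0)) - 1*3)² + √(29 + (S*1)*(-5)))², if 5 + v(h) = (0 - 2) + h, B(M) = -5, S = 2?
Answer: (225 + √19)² ≈ 52606.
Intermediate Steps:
v(h) = -7 + h (v(h) = -5 + ((0 - 2) + h) = -5 + (-2 + h) = -7 + h)
((v(B(0)) - 1*3)² + √(29 + (S*1)*(-5)))² = (((-7 - 5) - 1*3)² + √(29 + (2*1)*(-5)))² = ((-12 - 3)² + √(29 + 2*(-5)))² = ((-15)² + √(29 - 10))² = (225 + √19)²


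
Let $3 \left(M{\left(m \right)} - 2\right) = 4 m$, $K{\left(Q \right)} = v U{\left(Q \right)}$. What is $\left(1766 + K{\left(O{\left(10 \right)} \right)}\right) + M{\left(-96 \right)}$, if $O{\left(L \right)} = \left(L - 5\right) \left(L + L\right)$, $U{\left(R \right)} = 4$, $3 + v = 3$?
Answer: $1640$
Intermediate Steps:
$v = 0$ ($v = -3 + 3 = 0$)
$O{\left(L \right)} = 2 L \left(-5 + L\right)$ ($O{\left(L \right)} = \left(-5 + L\right) 2 L = 2 L \left(-5 + L\right)$)
$K{\left(Q \right)} = 0$ ($K{\left(Q \right)} = 0 \cdot 4 = 0$)
$M{\left(m \right)} = 2 + \frac{4 m}{3}$
$\left(1766 + K{\left(O{\left(10 \right)} \right)}\right) + M{\left(-96 \right)} = \left(1766 + 0\right) + \left(2 + \frac{4}{3} \left(-96\right)\right) = 1766 + \left(2 - 128\right) = 1766 - 126 = 1640$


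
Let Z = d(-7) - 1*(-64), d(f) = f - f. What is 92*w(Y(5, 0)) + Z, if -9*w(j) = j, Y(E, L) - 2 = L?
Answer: 392/9 ≈ 43.556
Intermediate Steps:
d(f) = 0
Y(E, L) = 2 + L
w(j) = -j/9
Z = 64 (Z = 0 - 1*(-64) = 0 + 64 = 64)
92*w(Y(5, 0)) + Z = 92*(-(2 + 0)/9) + 64 = 92*(-⅑*2) + 64 = 92*(-2/9) + 64 = -184/9 + 64 = 392/9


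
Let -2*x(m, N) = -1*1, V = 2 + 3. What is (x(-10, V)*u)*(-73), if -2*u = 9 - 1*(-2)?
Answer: 803/4 ≈ 200.75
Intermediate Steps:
V = 5
x(m, N) = ½ (x(m, N) = -(-1)/2 = -½*(-1) = ½)
u = -11/2 (u = -(9 - 1*(-2))/2 = -(9 + 2)/2 = -½*11 = -11/2 ≈ -5.5000)
(x(-10, V)*u)*(-73) = ((½)*(-11/2))*(-73) = -11/4*(-73) = 803/4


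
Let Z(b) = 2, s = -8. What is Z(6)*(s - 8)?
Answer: -32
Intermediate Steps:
Z(6)*(s - 8) = 2*(-8 - 8) = 2*(-16) = -32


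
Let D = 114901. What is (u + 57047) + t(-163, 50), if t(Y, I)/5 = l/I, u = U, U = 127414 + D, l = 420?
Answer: 299404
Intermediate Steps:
U = 242315 (U = 127414 + 114901 = 242315)
u = 242315
t(Y, I) = 2100/I (t(Y, I) = 5*(420/I) = 2100/I)
(u + 57047) + t(-163, 50) = (242315 + 57047) + 2100/50 = 299362 + 2100*(1/50) = 299362 + 42 = 299404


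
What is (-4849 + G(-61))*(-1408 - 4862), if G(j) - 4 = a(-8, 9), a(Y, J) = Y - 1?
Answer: 30434580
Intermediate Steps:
a(Y, J) = -1 + Y
G(j) = -5 (G(j) = 4 + (-1 - 8) = 4 - 9 = -5)
(-4849 + G(-61))*(-1408 - 4862) = (-4849 - 5)*(-1408 - 4862) = -4854*(-6270) = 30434580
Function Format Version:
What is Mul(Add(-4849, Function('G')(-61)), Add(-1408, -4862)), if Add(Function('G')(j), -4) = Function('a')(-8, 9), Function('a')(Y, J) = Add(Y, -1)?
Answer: 30434580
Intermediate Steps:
Function('a')(Y, J) = Add(-1, Y)
Function('G')(j) = -5 (Function('G')(j) = Add(4, Add(-1, -8)) = Add(4, -9) = -5)
Mul(Add(-4849, Function('G')(-61)), Add(-1408, -4862)) = Mul(Add(-4849, -5), Add(-1408, -4862)) = Mul(-4854, -6270) = 30434580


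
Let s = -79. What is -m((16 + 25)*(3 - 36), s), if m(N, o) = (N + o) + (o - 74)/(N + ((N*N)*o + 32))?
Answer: 207095026471/144619432 ≈ 1432.0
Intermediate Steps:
m(N, o) = N + o + (-74 + o)/(32 + N + o*N**2) (m(N, o) = (N + o) + (-74 + o)/(N + (N**2*o + 32)) = (N + o) + (-74 + o)/(N + (o*N**2 + 32)) = (N + o) + (-74 + o)/(N + (32 + o*N**2)) = (N + o) + (-74 + o)/(32 + N + o*N**2) = N + o + (-74 + o)/(32 + N + o*N**2))
-m((16 + 25)*(3 - 36), s) = -(-74 + ((16 + 25)*(3 - 36))**2 + 32*((16 + 25)*(3 - 36)) + 33*(-79) + ((16 + 25)*(3 - 36))*(-79) - 79*(3 - 36)**3*(16 + 25)**3 + ((16 + 25)*(3 - 36))**2*(-79)**2)/(32 + (16 + 25)*(3 - 36) - 79*(3 - 36)**2*(16 + 25)**2) = -(-74 + (41*(-33))**2 + 32*(41*(-33)) - 2607 + (41*(-33))*(-79) - 79*(41*(-33))**3 + (41*(-33))**2*6241)/(32 + 41*(-33) - 79*(41*(-33))**2) = -(-74 + (-1353)**2 + 32*(-1353) - 2607 - 1353*(-79) - 79*(-1353)**3 + (-1353)**2*6241)/(32 - 1353 - 79*(-1353)**2) = -(-74 + 1830609 - 43296 - 2607 + 106887 - 79*(-2476813977) + 1830609*6241)/(32 - 1353 - 79*1830609) = -(-74 + 1830609 - 43296 - 2607 + 106887 + 195668304183 + 11424830769)/(32 - 1353 - 144618111) = -207095026471/(-144619432) = -(-1)*207095026471/144619432 = -1*(-207095026471/144619432) = 207095026471/144619432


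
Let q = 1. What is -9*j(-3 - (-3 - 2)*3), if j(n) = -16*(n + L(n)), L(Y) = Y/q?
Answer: 3456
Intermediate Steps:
L(Y) = Y (L(Y) = Y/1 = Y*1 = Y)
j(n) = -32*n (j(n) = -16*(n + n) = -32*n)
-9*j(-3 - (-3 - 2)*3) = -(-288)*(-3 - (-3 - 2)*3) = -(-288)*(-3 - (-5)*3) = -(-288)*(-3 - 1*(-15)) = -(-288)*(-3 + 15) = -(-288)*12 = -9*(-384) = 3456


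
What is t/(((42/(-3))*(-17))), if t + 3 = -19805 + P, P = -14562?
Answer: -2455/17 ≈ -144.41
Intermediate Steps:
t = -34370 (t = -3 + (-19805 - 14562) = -3 - 34367 = -34370)
t/(((42/(-3))*(-17))) = -34370/((42/(-3))*(-17)) = -34370/((42*(-⅓))*(-17)) = -34370/((-14*(-17))) = -34370/238 = -34370*1/238 = -2455/17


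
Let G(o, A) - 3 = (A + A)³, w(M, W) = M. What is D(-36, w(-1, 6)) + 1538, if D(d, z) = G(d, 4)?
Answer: 2053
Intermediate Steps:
G(o, A) = 3 + 8*A³ (G(o, A) = 3 + (A + A)³ = 3 + (2*A)³ = 3 + 8*A³)
D(d, z) = 515 (D(d, z) = 3 + 8*4³ = 3 + 8*64 = 3 + 512 = 515)
D(-36, w(-1, 6)) + 1538 = 515 + 1538 = 2053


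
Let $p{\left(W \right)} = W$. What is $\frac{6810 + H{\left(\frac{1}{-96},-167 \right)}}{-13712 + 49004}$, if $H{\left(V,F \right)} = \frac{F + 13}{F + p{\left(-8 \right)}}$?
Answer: $\frac{2504}{12975} \approx 0.19299$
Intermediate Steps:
$H{\left(V,F \right)} = \frac{13 + F}{-8 + F}$ ($H{\left(V,F \right)} = \frac{F + 13}{F - 8} = \frac{13 + F}{-8 + F}$)
$\frac{6810 + H{\left(\frac{1}{-96},-167 \right)}}{-13712 + 49004} = \frac{6810 + \frac{13 - 167}{-8 - 167}}{-13712 + 49004} = \frac{6810 + \frac{1}{-175} \left(-154\right)}{35292} = \left(6810 - - \frac{22}{25}\right) \frac{1}{35292} = \left(6810 + \frac{22}{25}\right) \frac{1}{35292} = \frac{170272}{25} \cdot \frac{1}{35292} = \frac{2504}{12975}$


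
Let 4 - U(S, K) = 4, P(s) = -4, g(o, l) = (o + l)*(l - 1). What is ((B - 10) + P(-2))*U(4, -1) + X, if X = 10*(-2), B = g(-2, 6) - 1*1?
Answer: -20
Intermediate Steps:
g(o, l) = (-1 + l)*(l + o) (g(o, l) = (l + o)*(-1 + l) = (-1 + l)*(l + o))
U(S, K) = 0 (U(S, K) = 4 - 1*4 = 4 - 4 = 0)
B = 19 (B = (6² - 1*6 - 1*(-2) + 6*(-2)) - 1*1 = (36 - 6 + 2 - 12) - 1 = 20 - 1 = 19)
X = -20
((B - 10) + P(-2))*U(4, -1) + X = ((19 - 10) - 4)*0 - 20 = (9 - 4)*0 - 20 = 5*0 - 20 = 0 - 20 = -20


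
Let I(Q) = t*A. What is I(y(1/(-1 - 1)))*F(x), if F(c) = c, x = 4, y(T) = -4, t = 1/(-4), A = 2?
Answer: -2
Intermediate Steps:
t = -1/4 ≈ -0.25000
I(Q) = -1/2 (I(Q) = -1/4*2 = -1/2)
I(y(1/(-1 - 1)))*F(x) = -1/2*4 = -2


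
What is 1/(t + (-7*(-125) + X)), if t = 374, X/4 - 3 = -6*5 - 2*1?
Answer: 1/1133 ≈ 0.00088261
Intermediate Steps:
X = -116 (X = 12 + 4*(-6*5 - 2*1) = 12 + 4*(-30 - 2) = 12 + 4*(-32) = 12 - 128 = -116)
1/(t + (-7*(-125) + X)) = 1/(374 + (-7*(-125) - 116)) = 1/(374 + (875 - 116)) = 1/(374 + 759) = 1/1133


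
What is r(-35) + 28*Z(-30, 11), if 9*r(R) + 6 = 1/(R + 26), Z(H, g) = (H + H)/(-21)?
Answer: 6425/81 ≈ 79.321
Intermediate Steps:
Z(H, g) = -2*H/21 (Z(H, g) = (2*H)*(-1/21) = -2*H/21)
r(R) = -2/3 + 1/(9*(26 + R)) (r(R) = -2/3 + 1/(9*(R + 26)) = -2/3 + 1/(9*(26 + R)))
r(-35) + 28*Z(-30, 11) = (-155 - 6*(-35))/(9*(26 - 35)) + 28*(-2/21*(-30)) = (1/9)*(-155 + 210)/(-9) + 28*(20/7) = (1/9)*(-1/9)*55 + 80 = -55/81 + 80 = 6425/81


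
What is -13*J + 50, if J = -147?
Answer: 1961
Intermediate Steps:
-13*J + 50 = -13*(-147) + 50 = 1911 + 50 = 1961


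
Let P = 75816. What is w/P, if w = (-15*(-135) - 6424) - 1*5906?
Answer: -1145/8424 ≈ -0.13592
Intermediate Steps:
w = -10305 (w = (2025 - 6424) - 5906 = -4399 - 5906 = -10305)
w/P = -10305/75816 = -10305*1/75816 = -1145/8424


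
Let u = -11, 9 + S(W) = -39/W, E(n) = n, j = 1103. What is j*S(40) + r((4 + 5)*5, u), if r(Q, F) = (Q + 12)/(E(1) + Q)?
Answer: -10121091/920 ≈ -11001.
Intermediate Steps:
S(W) = -9 - 39/W
r(Q, F) = (12 + Q)/(1 + Q) (r(Q, F) = (Q + 12)/(1 + Q) = (12 + Q)/(1 + Q))
j*S(40) + r((4 + 5)*5, u) = 1103*(-9 - 39/40) + (12 + (4 + 5)*5)/(1 + (4 + 5)*5) = 1103*(-9 - 39*1/40) + (12 + 9*5)/(1 + 9*5) = 1103*(-9 - 39/40) + (12 + 45)/(1 + 45) = 1103*(-399/40) + 57/46 = -440097/40 + (1/46)*57 = -440097/40 + 57/46 = -10121091/920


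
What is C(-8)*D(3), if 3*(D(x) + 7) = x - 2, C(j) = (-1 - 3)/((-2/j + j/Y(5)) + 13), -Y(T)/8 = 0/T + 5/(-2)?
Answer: 1600/771 ≈ 2.0752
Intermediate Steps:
Y(T) = 20 (Y(T) = -8*(0/T + 5/(-2)) = -8*(0 + 5*(-½)) = -8*(0 - 5/2) = -8*(-5/2) = 20)
C(j) = -4/(13 - 2/j + j/20) (C(j) = (-1 - 3)/((-2/j + j/20) + 13) = -4/((-2/j + j*(1/20)) + 13) = -4/((-2/j + j/20) + 13) = -4/(13 - 2/j + j/20))
D(x) = -23/3 + x/3 (D(x) = -7 + (x - 2)/3 = -7 + (-2 + x)/3 = -7 + (-⅔ + x/3) = -23/3 + x/3)
C(-8)*D(3) = (-80*(-8)/(-40 + (-8)² + 260*(-8)))*(-23/3 + (⅓)*3) = (-80*(-8)/(-40 + 64 - 2080))*(-23/3 + 1) = -80*(-8)/(-2056)*(-20/3) = -80*(-8)*(-1/2056)*(-20/3) = -80/257*(-20/3) = 1600/771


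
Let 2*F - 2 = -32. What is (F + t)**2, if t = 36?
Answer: 441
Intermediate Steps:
F = -15 (F = 1 + (1/2)*(-32) = 1 - 16 = -15)
(F + t)**2 = (-15 + 36)**2 = 21**2 = 441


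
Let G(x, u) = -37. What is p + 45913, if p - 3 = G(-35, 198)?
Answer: 45879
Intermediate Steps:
p = -34 (p = 3 - 37 = -34)
p + 45913 = -34 + 45913 = 45879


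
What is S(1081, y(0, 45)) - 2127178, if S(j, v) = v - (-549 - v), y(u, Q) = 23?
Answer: -2126583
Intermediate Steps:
S(j, v) = 549 + 2*v (S(j, v) = v + (549 + v) = 549 + 2*v)
S(1081, y(0, 45)) - 2127178 = (549 + 2*23) - 2127178 = (549 + 46) - 2127178 = 595 - 2127178 = -2126583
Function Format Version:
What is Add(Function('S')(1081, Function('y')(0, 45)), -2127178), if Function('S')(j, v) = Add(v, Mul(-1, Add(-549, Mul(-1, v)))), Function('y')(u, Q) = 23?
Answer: -2126583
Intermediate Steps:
Function('S')(j, v) = Add(549, Mul(2, v)) (Function('S')(j, v) = Add(v, Add(549, v)) = Add(549, Mul(2, v)))
Add(Function('S')(1081, Function('y')(0, 45)), -2127178) = Add(Add(549, Mul(2, 23)), -2127178) = Add(Add(549, 46), -2127178) = Add(595, -2127178) = -2126583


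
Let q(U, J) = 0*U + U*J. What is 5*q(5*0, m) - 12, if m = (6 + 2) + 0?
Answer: -12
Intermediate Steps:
m = 8 (m = 8 + 0 = 8)
q(U, J) = J*U (q(U, J) = 0 + J*U = J*U)
5*q(5*0, m) - 12 = 5*(8*(5*0)) - 12 = 5*(8*0) - 12 = 5*0 - 12 = 0 - 12 = -12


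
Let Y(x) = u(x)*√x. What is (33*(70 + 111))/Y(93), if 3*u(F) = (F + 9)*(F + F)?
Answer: 1991*√93/196044 ≈ 0.097940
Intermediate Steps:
u(F) = 2*F*(9 + F)/3 (u(F) = ((F + 9)*(F + F))/3 = ((9 + F)*(2*F))/3 = (2*F*(9 + F))/3 = 2*F*(9 + F)/3)
Y(x) = 2*x^(3/2)*(9 + x)/3 (Y(x) = (2*x*(9 + x)/3)*√x = 2*x^(3/2)*(9 + x)/3)
(33*(70 + 111))/Y(93) = (33*(70 + 111))/((2*93^(3/2)*(9 + 93)/3)) = (33*181)/(((⅔)*(93*√93)*102)) = 5973/((6324*√93)) = 5973*(√93/588132) = 1991*√93/196044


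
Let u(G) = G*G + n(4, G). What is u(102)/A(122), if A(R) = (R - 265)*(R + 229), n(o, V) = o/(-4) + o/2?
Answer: -10405/50193 ≈ -0.20730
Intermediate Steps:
n(o, V) = o/4 (n(o, V) = o*(-1/4) + o*(1/2) = -o/4 + o/2 = o/4)
A(R) = (-265 + R)*(229 + R)
u(G) = 1 + G**2 (u(G) = G*G + (1/4)*4 = G**2 + 1 = 1 + G**2)
u(102)/A(122) = (1 + 102**2)/(-60685 + 122**2 - 36*122) = (1 + 10404)/(-60685 + 14884 - 4392) = 10405/(-50193) = 10405*(-1/50193) = -10405/50193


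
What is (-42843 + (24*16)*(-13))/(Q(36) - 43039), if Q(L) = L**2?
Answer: 47835/41743 ≈ 1.1459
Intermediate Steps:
(-42843 + (24*16)*(-13))/(Q(36) - 43039) = (-42843 + (24*16)*(-13))/(36**2 - 43039) = (-42843 + 384*(-13))/(1296 - 43039) = (-42843 - 4992)/(-41743) = -47835*(-1/41743) = 47835/41743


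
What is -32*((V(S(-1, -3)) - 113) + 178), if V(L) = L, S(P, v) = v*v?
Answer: -2368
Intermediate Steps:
S(P, v) = v**2
-32*((V(S(-1, -3)) - 113) + 178) = -32*(((-3)**2 - 113) + 178) = -32*((9 - 113) + 178) = -32*(-104 + 178) = -32*74 = -2368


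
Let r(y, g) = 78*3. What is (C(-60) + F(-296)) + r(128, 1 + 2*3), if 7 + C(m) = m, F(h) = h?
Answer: -129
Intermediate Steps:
r(y, g) = 234
C(m) = -7 + m
(C(-60) + F(-296)) + r(128, 1 + 2*3) = ((-7 - 60) - 296) + 234 = (-67 - 296) + 234 = -363 + 234 = -129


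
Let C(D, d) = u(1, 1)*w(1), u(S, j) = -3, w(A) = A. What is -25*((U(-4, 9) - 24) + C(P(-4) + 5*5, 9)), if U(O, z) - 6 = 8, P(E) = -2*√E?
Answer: 325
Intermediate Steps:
U(O, z) = 14 (U(O, z) = 6 + 8 = 14)
C(D, d) = -3 (C(D, d) = -3*1 = -3)
-25*((U(-4, 9) - 24) + C(P(-4) + 5*5, 9)) = -25*((14 - 24) - 3) = -25*(-10 - 3) = -25*(-13) = 325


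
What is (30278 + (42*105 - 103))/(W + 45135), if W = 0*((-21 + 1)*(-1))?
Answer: 6917/9027 ≈ 0.76626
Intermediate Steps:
W = 0 (W = 0*(-20*(-1)) = 0*20 = 0)
(30278 + (42*105 - 103))/(W + 45135) = (30278 + (42*105 - 103))/(0 + 45135) = (30278 + (4410 - 103))/45135 = (30278 + 4307)*(1/45135) = 34585*(1/45135) = 6917/9027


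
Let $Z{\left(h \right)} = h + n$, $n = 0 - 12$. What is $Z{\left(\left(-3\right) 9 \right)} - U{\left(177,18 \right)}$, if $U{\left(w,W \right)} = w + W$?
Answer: $-234$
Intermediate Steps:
$U{\left(w,W \right)} = W + w$
$n = -12$ ($n = 0 - 12 = -12$)
$Z{\left(h \right)} = -12 + h$ ($Z{\left(h \right)} = h - 12 = -12 + h$)
$Z{\left(\left(-3\right) 9 \right)} - U{\left(177,18 \right)} = \left(-12 - 27\right) - \left(18 + 177\right) = \left(-12 - 27\right) - 195 = -39 - 195 = -234$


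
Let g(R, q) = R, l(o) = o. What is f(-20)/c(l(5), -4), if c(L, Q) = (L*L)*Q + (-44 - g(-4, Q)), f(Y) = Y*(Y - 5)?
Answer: -25/7 ≈ -3.5714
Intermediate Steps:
f(Y) = Y*(-5 + Y)
c(L, Q) = -40 + Q*L**2 (c(L, Q) = (L*L)*Q + (-44 - 1*(-4)) = L**2*Q + (-44 + 4) = Q*L**2 - 40 = -40 + Q*L**2)
f(-20)/c(l(5), -4) = (-20*(-5 - 20))/(-40 - 4*5**2) = (-20*(-25))/(-40 - 4*25) = 500/(-40 - 100) = 500/(-140) = 500*(-1/140) = -25/7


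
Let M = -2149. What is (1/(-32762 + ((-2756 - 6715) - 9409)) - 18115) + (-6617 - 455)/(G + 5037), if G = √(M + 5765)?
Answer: -23733241379557031/1310041500426 + 28288*√226/25367753 ≈ -18116.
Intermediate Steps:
G = 4*√226 (G = √(-2149 + 5765) = √3616 = 4*√226 ≈ 60.133)
(1/(-32762 + ((-2756 - 6715) - 9409)) - 18115) + (-6617 - 455)/(G + 5037) = (1/(-32762 + ((-2756 - 6715) - 9409)) - 18115) + (-6617 - 455)/(4*√226 + 5037) = (1/(-32762 + (-9471 - 9409)) - 18115) - 7072/(5037 + 4*√226) = (1/(-32762 - 18880) - 18115) - 7072/(5037 + 4*√226) = (1/(-51642) - 18115) - 7072/(5037 + 4*√226) = (-1/51642 - 18115) - 7072/(5037 + 4*√226) = -935494831/51642 - 7072/(5037 + 4*√226)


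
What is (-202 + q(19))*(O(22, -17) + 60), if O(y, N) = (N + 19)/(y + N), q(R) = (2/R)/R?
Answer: -4404368/361 ≈ -12200.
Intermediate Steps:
q(R) = 2/R²
O(y, N) = (19 + N)/(N + y)
(-202 + q(19))*(O(22, -17) + 60) = (-202 + 2/19²)*((19 - 17)/(-17 + 22) + 60) = (-202 + 2*(1/361))*(2/5 + 60) = (-202 + 2/361)*((⅕)*2 + 60) = -72920*(⅖ + 60)/361 = -72920/361*302/5 = -4404368/361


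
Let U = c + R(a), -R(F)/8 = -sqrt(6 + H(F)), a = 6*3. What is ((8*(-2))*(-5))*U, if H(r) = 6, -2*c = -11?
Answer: 440 + 1280*sqrt(3) ≈ 2657.0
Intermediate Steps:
c = 11/2 (c = -1/2*(-11) = 11/2 ≈ 5.5000)
a = 18
R(F) = 16*sqrt(3) (R(F) = -(-8)*sqrt(6 + 6) = -(-8)*sqrt(12) = -(-8)*2*sqrt(3) = -(-16)*sqrt(3) = 16*sqrt(3))
U = 11/2 + 16*sqrt(3) ≈ 33.213
((8*(-2))*(-5))*U = ((8*(-2))*(-5))*(11/2 + 16*sqrt(3)) = (-16*(-5))*(11/2 + 16*sqrt(3)) = 80*(11/2 + 16*sqrt(3)) = 440 + 1280*sqrt(3)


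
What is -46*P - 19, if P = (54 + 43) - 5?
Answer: -4251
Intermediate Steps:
P = 92 (P = 97 - 5 = 92)
-46*P - 19 = -46*92 - 19 = -4232 - 19 = -4251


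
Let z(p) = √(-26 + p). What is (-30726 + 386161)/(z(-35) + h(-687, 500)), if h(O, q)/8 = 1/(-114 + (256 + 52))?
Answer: 27581756/114793 - 668857583*I*√61/114793 ≈ 240.27 - 45508.0*I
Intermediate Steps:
h(O, q) = 4/97 (h(O, q) = 8/(-114 + (256 + 52)) = 8/(-114 + 308) = 8/194 = 8*(1/194) = 4/97)
(-30726 + 386161)/(z(-35) + h(-687, 500)) = (-30726 + 386161)/(√(-26 - 35) + 4/97) = 355435/(√(-61) + 4/97) = 355435/(I*√61 + 4/97) = 355435/(4/97 + I*√61)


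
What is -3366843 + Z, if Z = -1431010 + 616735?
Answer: -4181118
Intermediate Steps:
Z = -814275
-3366843 + Z = -3366843 - 814275 = -4181118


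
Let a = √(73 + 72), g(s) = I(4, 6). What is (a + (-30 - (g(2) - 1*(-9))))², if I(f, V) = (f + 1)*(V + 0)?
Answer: (69 - √145)² ≈ 3244.3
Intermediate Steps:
I(f, V) = V*(1 + f) (I(f, V) = (1 + f)*V = V*(1 + f))
g(s) = 30 (g(s) = 6*(1 + 4) = 6*5 = 30)
a = √145 ≈ 12.042
(a + (-30 - (g(2) - 1*(-9))))² = (√145 + (-30 - (30 - 1*(-9))))² = (√145 + (-30 - (30 + 9)))² = (√145 + (-30 - 1*39))² = (√145 + (-30 - 39))² = (√145 - 69)² = (-69 + √145)²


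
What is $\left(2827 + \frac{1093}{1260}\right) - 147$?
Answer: $\frac{3377893}{1260} \approx 2680.9$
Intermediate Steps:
$\left(2827 + \frac{1093}{1260}\right) - 147 = \frac{3563113}{1260} - 147 = \frac{3377893}{1260}$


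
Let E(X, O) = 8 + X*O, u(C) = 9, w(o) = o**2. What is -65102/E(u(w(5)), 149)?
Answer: -65102/1349 ≈ -48.259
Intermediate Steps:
E(X, O) = 8 + O*X
-65102/E(u(w(5)), 149) = -65102/(8 + 149*9) = -65102/(8 + 1341) = -65102/1349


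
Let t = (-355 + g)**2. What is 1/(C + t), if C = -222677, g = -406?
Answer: 1/356444 ≈ 2.8055e-6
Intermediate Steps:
t = 579121 (t = (-355 - 406)**2 = (-761)**2 = 579121)
1/(C + t) = 1/(-222677 + 579121) = 1/356444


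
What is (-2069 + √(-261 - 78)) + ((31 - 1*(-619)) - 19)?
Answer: -1438 + I*√339 ≈ -1438.0 + 18.412*I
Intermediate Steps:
(-2069 + √(-261 - 78)) + ((31 - 1*(-619)) - 19) = (-2069 + √(-339)) + ((31 + 619) - 19) = (-2069 + I*√339) + (650 - 19) = (-2069 + I*√339) + 631 = -1438 + I*√339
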